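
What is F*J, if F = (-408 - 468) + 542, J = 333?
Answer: -111222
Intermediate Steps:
F = -334 (F = -876 + 542 = -334)
F*J = -334*333 = -111222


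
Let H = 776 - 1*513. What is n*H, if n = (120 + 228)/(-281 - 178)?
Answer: -30508/153 ≈ -199.40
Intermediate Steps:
n = -116/153 (n = 348/(-459) = 348*(-1/459) = -116/153 ≈ -0.75817)
H = 263 (H = 776 - 513 = 263)
n*H = -116/153*263 = -30508/153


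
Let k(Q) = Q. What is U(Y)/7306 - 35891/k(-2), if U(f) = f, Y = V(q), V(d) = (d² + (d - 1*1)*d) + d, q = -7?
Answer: 131109921/7306 ≈ 17946.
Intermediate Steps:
V(d) = d + d² + d*(-1 + d) (V(d) = (d² + (d - 1)*d) + d = (d² + (-1 + d)*d) + d = (d² + d*(-1 + d)) + d = d + d² + d*(-1 + d))
Y = 98 (Y = 2*(-7)² = 2*49 = 98)
U(Y)/7306 - 35891/k(-2) = 98/7306 - 35891/(-2) = 98*(1/7306) - 35891*(-½) = 49/3653 + 35891/2 = 131109921/7306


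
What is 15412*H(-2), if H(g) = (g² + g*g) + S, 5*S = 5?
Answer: 138708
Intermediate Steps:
S = 1 (S = (⅕)*5 = 1)
H(g) = 1 + 2*g² (H(g) = (g² + g*g) + 1 = (g² + g²) + 1 = 2*g² + 1 = 1 + 2*g²)
15412*H(-2) = 15412*(1 + 2*(-2)²) = 15412*(1 + 2*4) = 15412*(1 + 8) = 15412*9 = 138708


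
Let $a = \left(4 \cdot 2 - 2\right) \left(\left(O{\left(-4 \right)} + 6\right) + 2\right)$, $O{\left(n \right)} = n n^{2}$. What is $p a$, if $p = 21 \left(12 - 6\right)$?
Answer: $-42336$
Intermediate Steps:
$p = 126$ ($p = 21 \cdot 6 = 126$)
$O{\left(n \right)} = n^{3}$
$a = -336$ ($a = \left(4 \cdot 2 - 2\right) \left(\left(\left(-4\right)^{3} + 6\right) + 2\right) = \left(8 - 2\right) \left(\left(-64 + 6\right) + 2\right) = 6 \left(-58 + 2\right) = 6 \left(-56\right) = -336$)
$p a = 126 \left(-336\right) = -42336$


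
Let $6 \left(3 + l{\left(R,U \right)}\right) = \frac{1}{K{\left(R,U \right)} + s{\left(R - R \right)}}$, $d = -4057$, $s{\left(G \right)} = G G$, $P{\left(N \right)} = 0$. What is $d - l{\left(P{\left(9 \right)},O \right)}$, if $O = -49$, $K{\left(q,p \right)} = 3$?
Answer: $- \frac{72973}{18} \approx -4054.1$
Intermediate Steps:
$s{\left(G \right)} = G^{2}$
$l{\left(R,U \right)} = - \frac{53}{18}$ ($l{\left(R,U \right)} = -3 + \frac{1}{6 \left(3 + \left(R - R\right)^{2}\right)} = -3 + \frac{1}{6 \left(3 + 0^{2}\right)} = -3 + \frac{1}{6 \left(3 + 0\right)} = -3 + \frac{1}{6 \cdot 3} = -3 + \frac{1}{6} \cdot \frac{1}{3} = -3 + \frac{1}{18} = - \frac{53}{18}$)
$d - l{\left(P{\left(9 \right)},O \right)} = -4057 - - \frac{53}{18} = -4057 + \frac{53}{18} = - \frac{72973}{18}$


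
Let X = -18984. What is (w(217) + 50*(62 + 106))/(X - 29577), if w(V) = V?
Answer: -8617/48561 ≈ -0.17745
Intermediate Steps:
(w(217) + 50*(62 + 106))/(X - 29577) = (217 + 50*(62 + 106))/(-18984 - 29577) = (217 + 50*168)/(-48561) = (217 + 8400)*(-1/48561) = 8617*(-1/48561) = -8617/48561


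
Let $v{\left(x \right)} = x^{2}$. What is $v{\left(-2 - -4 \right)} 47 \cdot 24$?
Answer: $4512$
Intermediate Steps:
$v{\left(-2 - -4 \right)} 47 \cdot 24 = \left(-2 - -4\right)^{2} \cdot 47 \cdot 24 = \left(-2 + 4\right)^{2} \cdot 47 \cdot 24 = 2^{2} \cdot 47 \cdot 24 = 4 \cdot 47 \cdot 24 = 188 \cdot 24 = 4512$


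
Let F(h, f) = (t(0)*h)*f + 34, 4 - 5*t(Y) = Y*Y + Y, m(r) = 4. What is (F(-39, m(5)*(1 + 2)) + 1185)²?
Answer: 17833729/25 ≈ 7.1335e+5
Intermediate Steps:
t(Y) = ⅘ - Y/5 - Y²/5 (t(Y) = ⅘ - (Y*Y + Y)/5 = ⅘ - (Y² + Y)/5 = ⅘ - (Y + Y²)/5 = ⅘ + (-Y/5 - Y²/5) = ⅘ - Y/5 - Y²/5)
F(h, f) = 34 + 4*f*h/5 (F(h, f) = ((⅘ - ⅕*0 - ⅕*0²)*h)*f + 34 = ((⅘ + 0 - ⅕*0)*h)*f + 34 = ((⅘ + 0 + 0)*h)*f + 34 = (4*h/5)*f + 34 = 4*f*h/5 + 34 = 34 + 4*f*h/5)
(F(-39, m(5)*(1 + 2)) + 1185)² = ((34 + (⅘)*(4*(1 + 2))*(-39)) + 1185)² = ((34 + (⅘)*(4*3)*(-39)) + 1185)² = ((34 + (⅘)*12*(-39)) + 1185)² = ((34 - 1872/5) + 1185)² = (-1702/5 + 1185)² = (4223/5)² = 17833729/25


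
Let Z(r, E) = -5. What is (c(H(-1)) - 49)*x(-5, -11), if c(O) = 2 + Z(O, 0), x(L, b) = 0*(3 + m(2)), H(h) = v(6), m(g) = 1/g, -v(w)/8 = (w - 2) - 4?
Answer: 0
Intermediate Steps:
v(w) = 48 - 8*w (v(w) = -8*((w - 2) - 4) = -8*((-2 + w) - 4) = -8*(-6 + w) = 48 - 8*w)
H(h) = 0 (H(h) = 48 - 8*6 = 48 - 48 = 0)
x(L, b) = 0 (x(L, b) = 0*(3 + 1/2) = 0*(3 + ½) = 0*(7/2) = 0)
c(O) = -3 (c(O) = 2 - 5 = -3)
(c(H(-1)) - 49)*x(-5, -11) = (-3 - 49)*0 = -52*0 = 0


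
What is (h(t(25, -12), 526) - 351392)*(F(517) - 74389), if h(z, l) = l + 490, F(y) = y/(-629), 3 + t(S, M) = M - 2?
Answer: 16394512790448/629 ≈ 2.6064e+10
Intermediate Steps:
t(S, M) = -5 + M (t(S, M) = -3 + (M - 2) = -3 + (-2 + M) = -5 + M)
F(y) = -y/629 (F(y) = y*(-1/629) = -y/629)
h(z, l) = 490 + l
(h(t(25, -12), 526) - 351392)*(F(517) - 74389) = ((490 + 526) - 351392)*(-1/629*517 - 74389) = (1016 - 351392)*(-517/629 - 74389) = -350376*(-46791198/629) = 16394512790448/629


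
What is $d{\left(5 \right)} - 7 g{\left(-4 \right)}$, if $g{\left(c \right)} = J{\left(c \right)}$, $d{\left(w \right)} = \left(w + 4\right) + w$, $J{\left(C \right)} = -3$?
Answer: $35$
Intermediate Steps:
$d{\left(w \right)} = 4 + 2 w$ ($d{\left(w \right)} = \left(4 + w\right) + w = 4 + 2 w$)
$g{\left(c \right)} = -3$
$d{\left(5 \right)} - 7 g{\left(-4 \right)} = \left(4 + 2 \cdot 5\right) - -21 = \left(4 + 10\right) + 21 = 14 + 21 = 35$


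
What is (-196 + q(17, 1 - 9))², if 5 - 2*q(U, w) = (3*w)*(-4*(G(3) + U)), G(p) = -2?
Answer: 3337929/4 ≈ 8.3448e+5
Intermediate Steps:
q(U, w) = 5/2 - 3*w*(8 - 4*U)/2 (q(U, w) = 5/2 - 3*w*(-4*(-2 + U))/2 = 5/2 - 3*w*(8 - 4*U)/2)
(-196 + q(17, 1 - 9))² = (-196 + (5/2 - 12*(1 - 9) + 6*17*(1 - 9)))² = (-196 + (5/2 - 12*(-8) + 6*17*(-8)))² = (-196 + (5/2 + 96 - 816))² = (-196 - 1435/2)² = (-1827/2)² = 3337929/4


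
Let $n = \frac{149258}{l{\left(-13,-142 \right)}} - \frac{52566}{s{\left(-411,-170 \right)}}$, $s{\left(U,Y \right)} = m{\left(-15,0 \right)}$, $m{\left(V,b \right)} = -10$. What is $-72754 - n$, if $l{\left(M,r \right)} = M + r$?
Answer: $- \frac{2388477}{31} \approx -77048.0$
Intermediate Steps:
$s{\left(U,Y \right)} = -10$
$n = \frac{133103}{31}$ ($n = \frac{149258}{-13 - 142} - \frac{52566}{-10} = \frac{149258}{-155} - - \frac{26283}{5} = 149258 \left(- \frac{1}{155}\right) + \frac{26283}{5} = - \frac{149258}{155} + \frac{26283}{5} = \frac{133103}{31} \approx 4293.6$)
$-72754 - n = -72754 - \frac{133103}{31} = - \frac{2388477}{31}$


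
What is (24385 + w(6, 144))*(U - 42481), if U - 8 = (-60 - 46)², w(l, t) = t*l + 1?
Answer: -788734250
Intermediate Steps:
w(l, t) = 1 + l*t (w(l, t) = l*t + 1 = 1 + l*t)
U = 11244 (U = 8 + (-60 - 46)² = 8 + (-106)² = 8 + 11236 = 11244)
(24385 + w(6, 144))*(U - 42481) = (24385 + (1 + 6*144))*(11244 - 42481) = (24385 + (1 + 864))*(-31237) = (24385 + 865)*(-31237) = 25250*(-31237) = -788734250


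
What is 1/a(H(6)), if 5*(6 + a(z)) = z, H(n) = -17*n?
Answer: -5/132 ≈ -0.037879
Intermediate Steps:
a(z) = -6 + z/5
1/a(H(6)) = 1/(-6 + (-17*6)/5) = 1/(-6 + (⅕)*(-102)) = 1/(-6 - 102/5) = 1/(-132/5) = -5/132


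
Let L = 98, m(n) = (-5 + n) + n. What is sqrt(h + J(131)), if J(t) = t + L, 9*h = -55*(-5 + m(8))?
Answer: sqrt(1731)/3 ≈ 13.868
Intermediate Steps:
m(n) = -5 + 2*n
h = -110/3 (h = (-55*(-5 + (-5 + 2*8)))/9 = (-55*(-5 + (-5 + 16)))/9 = (-55*(-5 + 11))/9 = (-55*6)/9 = (1/9)*(-330) = -110/3 ≈ -36.667)
J(t) = 98 + t (J(t) = t + 98 = 98 + t)
sqrt(h + J(131)) = sqrt(-110/3 + (98 + 131)) = sqrt(-110/3 + 229) = sqrt(577/3) = sqrt(1731)/3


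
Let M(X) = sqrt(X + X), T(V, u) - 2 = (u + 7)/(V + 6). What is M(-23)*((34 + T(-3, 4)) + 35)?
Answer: 224*I*sqrt(46)/3 ≈ 506.41*I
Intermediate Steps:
T(V, u) = 2 + (7 + u)/(6 + V) (T(V, u) = 2 + (u + 7)/(V + 6) = 2 + (7 + u)/(6 + V))
M(X) = sqrt(2)*sqrt(X) (M(X) = sqrt(2*X) = sqrt(2)*sqrt(X))
M(-23)*((34 + T(-3, 4)) + 35) = (sqrt(2)*sqrt(-23))*((34 + (19 + 4 + 2*(-3))/(6 - 3)) + 35) = (sqrt(2)*(I*sqrt(23)))*((34 + (19 + 4 - 6)/3) + 35) = (I*sqrt(46))*((34 + (1/3)*17) + 35) = (I*sqrt(46))*((34 + 17/3) + 35) = (I*sqrt(46))*(119/3 + 35) = (I*sqrt(46))*(224/3) = 224*I*sqrt(46)/3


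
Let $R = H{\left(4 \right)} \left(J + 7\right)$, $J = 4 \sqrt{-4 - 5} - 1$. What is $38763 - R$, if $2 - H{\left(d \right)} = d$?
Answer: $38775 + 24 i \approx 38775.0 + 24.0 i$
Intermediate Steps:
$H{\left(d \right)} = 2 - d$
$J = -1 + 12 i$ ($J = 4 \sqrt{-9} - 1 = 4 \cdot 3 i - 1 = 12 i - 1 = -1 + 12 i \approx -1.0 + 12.0 i$)
$R = -12 - 24 i$ ($R = \left(2 - 4\right) \left(\left(-1 + 12 i\right) + 7\right) = \left(2 - 4\right) \left(6 + 12 i\right) = - 2 \left(6 + 12 i\right) = -12 - 24 i \approx -12.0 - 24.0 i$)
$38763 - R = 38763 - \left(-12 - 24 i\right) = 38763 + \left(12 + 24 i\right) = 38775 + 24 i$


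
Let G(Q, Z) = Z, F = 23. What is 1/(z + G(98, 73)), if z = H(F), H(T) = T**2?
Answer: 1/602 ≈ 0.0016611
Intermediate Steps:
z = 529 (z = 23**2 = 529)
1/(z + G(98, 73)) = 1/(529 + 73) = 1/602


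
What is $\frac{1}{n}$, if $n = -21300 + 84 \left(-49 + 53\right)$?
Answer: $- \frac{1}{20964} \approx -4.7701 \cdot 10^{-5}$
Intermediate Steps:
$n = -20964$ ($n = -21300 + 84 \cdot 4 = -21300 + 336 = -20964$)
$\frac{1}{n} = \frac{1}{-20964} = - \frac{1}{20964}$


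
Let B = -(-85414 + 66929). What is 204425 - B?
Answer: 185940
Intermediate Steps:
B = 18485 (B = -1*(-18485) = 18485)
204425 - B = 204425 - 1*18485 = 204425 - 18485 = 185940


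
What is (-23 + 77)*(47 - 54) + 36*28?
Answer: 630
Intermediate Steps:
(-23 + 77)*(47 - 54) + 36*28 = 54*(-7) + 1008 = -378 + 1008 = 630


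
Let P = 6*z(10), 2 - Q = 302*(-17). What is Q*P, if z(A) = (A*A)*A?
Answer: 30816000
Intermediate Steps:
Q = 5136 (Q = 2 - 302*(-17) = 2 - 1*(-5134) = 2 + 5134 = 5136)
z(A) = A³ (z(A) = A²*A = A³)
P = 6000 (P = 6*10³ = 6*1000 = 6000)
Q*P = 5136*6000 = 30816000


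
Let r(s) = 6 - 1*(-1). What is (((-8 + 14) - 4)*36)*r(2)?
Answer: 504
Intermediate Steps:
r(s) = 7 (r(s) = 6 + 1 = 7)
(((-8 + 14) - 4)*36)*r(2) = (((-8 + 14) - 4)*36)*7 = ((6 - 4)*36)*7 = (2*36)*7 = 72*7 = 504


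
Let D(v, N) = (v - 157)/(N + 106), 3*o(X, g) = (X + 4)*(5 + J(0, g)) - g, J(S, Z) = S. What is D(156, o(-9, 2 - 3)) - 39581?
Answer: -3878939/98 ≈ -39581.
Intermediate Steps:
o(X, g) = 20/3 - g/3 + 5*X/3 (o(X, g) = ((X + 4)*(5 + 0) - g)/3 = ((4 + X)*5 - g)/3 = ((20 + 5*X) - g)/3 = (20 - g + 5*X)/3 = 20/3 - g/3 + 5*X/3)
D(v, N) = (-157 + v)/(106 + N)
D(156, o(-9, 2 - 3)) - 39581 = (-157 + 156)/(106 + (20/3 - (2 - 3)/3 + (5/3)*(-9))) - 39581 = -1/(106 + (20/3 - ⅓*(-1) - 15)) - 39581 = -1/(106 + (20/3 + ⅓ - 15)) - 39581 = -1/(106 - 8) - 39581 = -1/98 - 39581 = -3878939/98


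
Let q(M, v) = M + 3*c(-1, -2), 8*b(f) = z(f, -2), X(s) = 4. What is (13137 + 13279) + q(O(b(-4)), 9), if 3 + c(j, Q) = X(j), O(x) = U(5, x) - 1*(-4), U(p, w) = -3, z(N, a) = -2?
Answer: 26420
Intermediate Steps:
b(f) = -¼ (b(f) = (⅛)*(-2) = -¼)
O(x) = 1 (O(x) = -3 - 1*(-4) = -3 + 4 = 1)
c(j, Q) = 1 (c(j, Q) = -3 + 4 = 1)
q(M, v) = 3 + M (q(M, v) = M + 3*1 = M + 3 = 3 + M)
(13137 + 13279) + q(O(b(-4)), 9) = (13137 + 13279) + (3 + 1) = 26416 + 4 = 26420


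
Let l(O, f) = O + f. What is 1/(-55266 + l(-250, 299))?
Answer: -1/55217 ≈ -1.8110e-5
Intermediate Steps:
1/(-55266 + l(-250, 299)) = 1/(-55266 + (-250 + 299)) = 1/(-55266 + 49) = 1/(-55217) = -1/55217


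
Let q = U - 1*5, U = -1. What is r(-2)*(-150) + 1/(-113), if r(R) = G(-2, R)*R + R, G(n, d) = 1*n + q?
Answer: -237301/113 ≈ -2100.0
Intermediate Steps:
q = -6 (q = -1 - 1*5 = -1 - 5 = -6)
G(n, d) = -6 + n (G(n, d) = 1*n - 6 = n - 6 = -6 + n)
r(R) = -7*R (r(R) = (-6 - 2)*R + R = -8*R + R = -7*R)
r(-2)*(-150) + 1/(-113) = -7*(-2)*(-150) + 1/(-113) = 14*(-150) - 1/113 = -2100 - 1/113 = -237301/113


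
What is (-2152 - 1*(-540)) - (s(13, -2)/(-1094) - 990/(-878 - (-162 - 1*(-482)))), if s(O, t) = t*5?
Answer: -528450396/327653 ≈ -1612.8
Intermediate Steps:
s(O, t) = 5*t
(-2152 - 1*(-540)) - (s(13, -2)/(-1094) - 990/(-878 - (-162 - 1*(-482)))) = (-2152 - 1*(-540)) - ((5*(-2))/(-1094) - 990/(-878 - (-162 - 1*(-482)))) = (-2152 + 540) - (-10*(-1/1094) - 990/(-878 - (-162 + 482))) = -1612 - (5/547 - 990/(-878 - 1*320)) = -1612 - (5/547 - 990/(-878 - 320)) = -1612 - (5/547 - 990/(-1198)) = -1612 - (5/547 - 990*(-1/1198)) = -1612 - (5/547 + 495/599) = -1612 - 1*273760/327653 = -1612 - 273760/327653 = -528450396/327653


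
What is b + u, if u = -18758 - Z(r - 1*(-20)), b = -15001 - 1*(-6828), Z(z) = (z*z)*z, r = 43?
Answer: -276978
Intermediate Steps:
Z(z) = z**3 (Z(z) = z**2*z = z**3)
b = -8173 (b = -15001 + 6828 = -8173)
u = -268805 (u = -18758 - (43 - 1*(-20))**3 = -18758 - (43 + 20)**3 = -18758 - 1*63**3 = -18758 - 1*250047 = -18758 - 250047 = -268805)
b + u = -8173 - 268805 = -276978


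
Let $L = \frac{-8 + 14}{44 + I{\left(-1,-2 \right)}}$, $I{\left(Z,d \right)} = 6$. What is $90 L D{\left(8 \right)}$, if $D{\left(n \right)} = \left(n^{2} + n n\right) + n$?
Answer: $\frac{7344}{5} \approx 1468.8$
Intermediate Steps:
$D{\left(n \right)} = n + 2 n^{2}$ ($D{\left(n \right)} = \left(n^{2} + n^{2}\right) + n = 2 n^{2} + n = n + 2 n^{2}$)
$L = \frac{3}{25}$ ($L = \frac{-8 + 14}{44 + 6} = \frac{6}{50} = 6 \cdot \frac{1}{50} = \frac{3}{25} \approx 0.12$)
$90 L D{\left(8 \right)} = 90 \cdot \frac{3}{25} \cdot 8 \left(1 + 2 \cdot 8\right) = \frac{54 \cdot 8 \left(1 + 16\right)}{5} = \frac{54 \cdot 8 \cdot 17}{5} = \frac{54}{5} \cdot 136 = \frac{7344}{5}$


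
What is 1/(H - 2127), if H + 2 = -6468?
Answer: -1/8597 ≈ -0.00011632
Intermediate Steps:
H = -6470 (H = -2 - 6468 = -6470)
1/(H - 2127) = 1/(-6470 - 2127) = 1/(-8597) = -1/8597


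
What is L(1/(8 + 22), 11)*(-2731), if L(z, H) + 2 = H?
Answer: -24579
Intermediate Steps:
L(z, H) = -2 + H
L(1/(8 + 22), 11)*(-2731) = (-2 + 11)*(-2731) = 9*(-2731) = -24579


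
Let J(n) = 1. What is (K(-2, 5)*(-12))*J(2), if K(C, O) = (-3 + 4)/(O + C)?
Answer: -4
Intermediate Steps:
K(C, O) = 1/(C + O)
(K(-2, 5)*(-12))*J(2) = (-12/(-2 + 5))*1 = (-12/3)*1 = ((⅓)*(-12))*1 = -4*1 = -4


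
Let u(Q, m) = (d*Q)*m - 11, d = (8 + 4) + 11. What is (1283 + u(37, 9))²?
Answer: 79762761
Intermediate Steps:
d = 23 (d = 12 + 11 = 23)
u(Q, m) = -11 + 23*Q*m (u(Q, m) = (23*Q)*m - 11 = 23*Q*m - 11 = -11 + 23*Q*m)
(1283 + u(37, 9))² = (1283 + (-11 + 23*37*9))² = (1283 + (-11 + 7659))² = (1283 + 7648)² = 8931² = 79762761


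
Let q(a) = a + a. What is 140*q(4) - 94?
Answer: 1026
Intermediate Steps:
q(a) = 2*a
140*q(4) - 94 = 140*(2*4) - 94 = 140*8 - 94 = 1120 - 94 = 1026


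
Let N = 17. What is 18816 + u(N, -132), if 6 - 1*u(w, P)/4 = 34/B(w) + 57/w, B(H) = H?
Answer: 319916/17 ≈ 18819.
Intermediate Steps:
u(w, P) = 24 - 364/w (u(w, P) = 24 - 4*(34/w + 57/w) = 24 - 364/w)
18816 + u(N, -132) = 18816 + (24 - 364/17) = 18816 + 44/17 = 319916/17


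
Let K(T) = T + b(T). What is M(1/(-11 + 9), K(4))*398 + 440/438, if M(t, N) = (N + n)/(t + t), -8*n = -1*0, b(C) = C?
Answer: -697076/219 ≈ -3183.0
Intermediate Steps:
n = 0 (n = -(-1)*0/8 = -⅛*0 = 0)
K(T) = 2*T (K(T) = T + T = 2*T)
M(t, N) = N/(2*t) (M(t, N) = (N + 0)/(t + t) = N/((2*t)) = N*(1/(2*t)) = N/(2*t))
M(1/(-11 + 9), K(4))*398 + 440/438 = ((2*4)/(2*(1/(-11 + 9))))*398 + 440/438 = ((½)*8/1/(-2))*398 + 440*(1/438) = ((½)*8/(-½))*398 + 220/219 = ((½)*8*(-2))*398 + 220/219 = -8*398 + 220/219 = -3184 + 220/219 = -697076/219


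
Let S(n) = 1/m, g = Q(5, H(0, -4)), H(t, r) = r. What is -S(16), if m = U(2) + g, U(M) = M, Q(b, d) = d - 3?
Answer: ⅕ ≈ 0.20000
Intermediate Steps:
Q(b, d) = -3 + d
g = -7 (g = -3 - 4 = -7)
m = -5 (m = 2 - 7 = -5)
S(n) = -⅕ (S(n) = 1/(-5) = -⅕)
-S(16) = -1*(-⅕) = ⅕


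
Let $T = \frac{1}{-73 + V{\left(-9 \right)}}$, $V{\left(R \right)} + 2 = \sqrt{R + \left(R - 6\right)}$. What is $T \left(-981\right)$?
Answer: $\frac{24525}{1883} + \frac{654 i \sqrt{6}}{1883} \approx 13.024 + 0.85075 i$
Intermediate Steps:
$V{\left(R \right)} = -2 + \sqrt{-6 + 2 R}$ ($V{\left(R \right)} = -2 + \sqrt{R + \left(R - 6\right)} = -2 + \sqrt{R + \left(-6 + R\right)} = -2 + \sqrt{-6 + 2 R}$)
$T = \frac{1}{-75 + 2 i \sqrt{6}}$ ($T = \frac{1}{-73 - \left(2 - \sqrt{-6 + 2 \left(-9\right)}\right)} = \frac{1}{-73 - \left(2 - \sqrt{-6 - 18}\right)} = \frac{1}{-73 - \left(2 - \sqrt{-24}\right)} = \frac{1}{-73 - \left(2 - 2 i \sqrt{6}\right)} = \frac{1}{-75 + 2 i \sqrt{6}} \approx -0.013277 - 0.00086723 i$)
$T \left(-981\right) = \left(- \frac{25}{1883} - \frac{2 i \sqrt{6}}{5649}\right) \left(-981\right) = \frac{24525}{1883} + \frac{654 i \sqrt{6}}{1883}$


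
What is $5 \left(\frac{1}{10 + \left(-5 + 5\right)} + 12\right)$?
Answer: $\frac{121}{2} \approx 60.5$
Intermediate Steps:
$5 \left(\frac{1}{10 + \left(-5 + 5\right)} + 12\right) = 5 \left(\frac{1}{10 + 0} + 12\right) = 5 \left(\frac{1}{10} + 12\right) = 5 \cdot \frac{121}{10} = \frac{121}{2}$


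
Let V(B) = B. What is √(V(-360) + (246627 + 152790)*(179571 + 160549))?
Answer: 4*√8490606855 ≈ 3.6858e+5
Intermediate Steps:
√(V(-360) + (246627 + 152790)*(179571 + 160549)) = √(-360 + (246627 + 152790)*(179571 + 160549)) = √(-360 + 399417*340120) = √(-360 + 135849710040) = √135849709680 = 4*√8490606855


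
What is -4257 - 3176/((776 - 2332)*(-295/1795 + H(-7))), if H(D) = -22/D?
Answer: -12392962583/2911665 ≈ -4256.3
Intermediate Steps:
-4257 - 3176/((776 - 2332)*(-295/1795 + H(-7))) = -4257 - 3176/((776 - 2332)*(-295/1795 - 22/(-7))) = -4257 - 3176/((-1556*(-295*1/1795 - 22*(-⅐)))) = -4257 - 3176/((-1556*(-59/359 + 22/7))) = -4257 - 3176/((-1556*7485/2513)) = -4257 - 3176/(-11646660/2513) = -4257 - 3176*(-2513)/11646660 = -4257 - 1*(-1995322/2911665) = -4257 + 1995322/2911665 = -12392962583/2911665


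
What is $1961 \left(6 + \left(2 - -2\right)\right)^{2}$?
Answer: $196100$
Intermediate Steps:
$1961 \left(6 + \left(2 - -2\right)\right)^{2} = 1961 \left(6 + \left(2 + 2\right)\right)^{2} = 1961 \left(6 + 4\right)^{2} = 1961 \cdot 10^{2} = 1961 \cdot 100 = 196100$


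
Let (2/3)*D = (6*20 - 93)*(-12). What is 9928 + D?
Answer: 9442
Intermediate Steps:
D = -486 (D = 3*((6*20 - 93)*(-12))/2 = 3*((120 - 93)*(-12))/2 = 3*(27*(-12))/2 = (3/2)*(-324) = -486)
9928 + D = 9928 - 486 = 9442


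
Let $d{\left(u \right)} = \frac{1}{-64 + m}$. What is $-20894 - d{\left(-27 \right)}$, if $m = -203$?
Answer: $- \frac{5578697}{267} \approx -20894.0$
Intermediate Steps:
$d{\left(u \right)} = - \frac{1}{267}$ ($d{\left(u \right)} = \frac{1}{-64 - 203} = \frac{1}{-267} = - \frac{1}{267}$)
$-20894 - d{\left(-27 \right)} = -20894 - - \frac{1}{267} = -20894 + \frac{1}{267} = - \frac{5578697}{267}$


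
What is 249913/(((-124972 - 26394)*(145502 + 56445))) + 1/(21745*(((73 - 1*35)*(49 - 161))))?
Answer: -11579598172481/1414479885460802720 ≈ -8.1865e-6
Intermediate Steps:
249913/(((-124972 - 26394)*(145502 + 56445))) + 1/(21745*(((73 - 1*35)*(49 - 161)))) = 249913/((-151366*201947)) + 1/(21745*(((73 - 35)*(-112)))) = 249913/(-30567909602) + 1/(21745*((38*(-112)))) = 249913*(-1/30567909602) + (1/21745)/(-4256) = -249913/30567909602 + (1/21745)*(-1/4256) = -249913/30567909602 - 1/92546720 = -11579598172481/1414479885460802720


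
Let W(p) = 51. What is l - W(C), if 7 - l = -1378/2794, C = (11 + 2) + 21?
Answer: -60779/1397 ≈ -43.507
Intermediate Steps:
C = 34 (C = 13 + 21 = 34)
l = 10468/1397 (l = 7 - (-1378)/2794 = 7 - 1*(-689/1397) = 7 + 689/1397 = 10468/1397 ≈ 7.4932)
l - W(C) = 10468/1397 - 1*51 = 10468/1397 - 51 = -60779/1397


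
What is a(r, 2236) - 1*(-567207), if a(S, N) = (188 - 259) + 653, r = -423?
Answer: 567789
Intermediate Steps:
a(S, N) = 582 (a(S, N) = -71 + 653 = 582)
a(r, 2236) - 1*(-567207) = 582 - 1*(-567207) = 582 + 567207 = 567789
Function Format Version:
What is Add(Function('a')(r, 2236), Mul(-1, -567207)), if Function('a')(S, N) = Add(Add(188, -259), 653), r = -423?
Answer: 567789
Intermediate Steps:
Function('a')(S, N) = 582 (Function('a')(S, N) = Add(-71, 653) = 582)
Add(Function('a')(r, 2236), Mul(-1, -567207)) = Add(582, Mul(-1, -567207)) = Add(582, 567207) = 567789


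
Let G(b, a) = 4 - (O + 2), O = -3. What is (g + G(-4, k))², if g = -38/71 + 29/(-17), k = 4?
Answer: 11088900/1456849 ≈ 7.6116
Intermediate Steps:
G(b, a) = 5 (G(b, a) = 4 - (-3 + 2) = 4 - 1*(-1) = 4 + 1 = 5)
g = -2705/1207 (g = -38*1/71 + 29*(-1/17) = -38/71 - 29/17 = -2705/1207 ≈ -2.2411)
(g + G(-4, k))² = (-2705/1207 + 5)² = (3330/1207)² = 11088900/1456849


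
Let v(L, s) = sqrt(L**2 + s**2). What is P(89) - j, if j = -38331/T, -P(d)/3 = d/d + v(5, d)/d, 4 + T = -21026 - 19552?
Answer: -160077/40582 - 3*sqrt(7946)/89 ≈ -6.9493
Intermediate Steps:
T = -40582 (T = -4 + (-21026 - 19552) = -4 - 40578 = -40582)
P(d) = -3 - 3*sqrt(25 + d**2)/d (P(d) = -3*(d/d + sqrt(5**2 + d**2)/d) = -3*(1 + sqrt(25 + d**2)/d) = -3 - 3*sqrt(25 + d**2)/d)
j = 38331/40582 (j = -38331/(-40582) = -38331*(-1/40582) = 38331/40582 ≈ 0.94453)
P(89) - j = (-3 - 3*sqrt(25 + 89**2)/89) - 1*38331/40582 = (-3 - 3*1/89*sqrt(25 + 7921)) - 38331/40582 = (-3 - 3*1/89*sqrt(7946)) - 38331/40582 = (-3 - 3*sqrt(7946)/89) - 38331/40582 = -160077/40582 - 3*sqrt(7946)/89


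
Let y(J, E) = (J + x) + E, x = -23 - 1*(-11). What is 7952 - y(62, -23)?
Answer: 7925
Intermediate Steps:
x = -12 (x = -23 + 11 = -12)
y(J, E) = -12 + E + J (y(J, E) = (J - 12) + E = (-12 + J) + E = -12 + E + J)
7952 - y(62, -23) = 7952 - (-12 - 23 + 62) = 7952 - 1*27 = 7952 - 27 = 7925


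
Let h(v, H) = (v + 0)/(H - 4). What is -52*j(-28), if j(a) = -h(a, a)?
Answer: 91/2 ≈ 45.500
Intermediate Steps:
h(v, H) = v/(-4 + H)
j(a) = -a/(-4 + a)
-52*j(-28) = -(-52)*(-28)/(-4 - 28) = -(-52)*(-28)/(-32) = -(-52)*(-28)*(-1)/32 = -52*(-7/8) = 91/2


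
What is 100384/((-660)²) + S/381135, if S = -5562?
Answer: 149321036/691760025 ≈ 0.21586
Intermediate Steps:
100384/((-660)²) + S/381135 = 100384/((-660)²) - 5562/381135 = 100384/435600 - 5562*1/381135 = 100384*(1/435600) - 1854/127045 = 6274/27225 - 1854/127045 = 149321036/691760025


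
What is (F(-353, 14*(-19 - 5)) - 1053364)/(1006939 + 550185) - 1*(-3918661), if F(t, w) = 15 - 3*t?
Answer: 3050920019337/778562 ≈ 3.9187e+6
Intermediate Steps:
(F(-353, 14*(-19 - 5)) - 1053364)/(1006939 + 550185) - 1*(-3918661) = ((15 - 3*(-353)) - 1053364)/(1006939 + 550185) - 1*(-3918661) = ((15 + 1059) - 1053364)/1557124 + 3918661 = (1074 - 1053364)*(1/1557124) + 3918661 = -1052290*1/1557124 + 3918661 = -526145/778562 + 3918661 = 3050920019337/778562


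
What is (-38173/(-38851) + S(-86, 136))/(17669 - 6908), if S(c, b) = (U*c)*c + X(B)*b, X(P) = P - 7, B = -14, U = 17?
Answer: 1591297883/139358537 ≈ 11.419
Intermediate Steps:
X(P) = -7 + P
S(c, b) = -21*b + 17*c² (S(c, b) = (17*c)*c + (-7 - 14)*b = 17*c² - 21*b = -21*b + 17*c²)
(-38173/(-38851) + S(-86, 136))/(17669 - 6908) = (-38173/(-38851) + (-21*136 + 17*(-86)²))/(17669 - 6908) = (-38173*(-1/38851) + (-2856 + 17*7396))/10761 = (38173/38851 + (-2856 + 125732))*(1/10761) = (38173/38851 + 122876)*(1/10761) = (4773893649/38851)*(1/10761) = 1591297883/139358537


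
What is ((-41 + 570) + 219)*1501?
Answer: 1122748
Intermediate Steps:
((-41 + 570) + 219)*1501 = (529 + 219)*1501 = 748*1501 = 1122748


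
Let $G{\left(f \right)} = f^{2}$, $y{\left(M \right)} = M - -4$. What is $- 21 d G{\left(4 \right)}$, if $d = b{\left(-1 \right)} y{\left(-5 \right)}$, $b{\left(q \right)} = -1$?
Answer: $-336$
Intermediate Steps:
$y{\left(M \right)} = 4 + M$ ($y{\left(M \right)} = M + 4 = 4 + M$)
$d = 1$ ($d = - (4 - 5) = \left(-1\right) \left(-1\right) = 1$)
$- 21 d G{\left(4 \right)} = \left(-21\right) 1 \cdot 4^{2} = \left(-21\right) 16 = -336$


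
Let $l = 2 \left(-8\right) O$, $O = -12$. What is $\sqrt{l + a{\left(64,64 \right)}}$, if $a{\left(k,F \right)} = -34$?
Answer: $\sqrt{158} \approx 12.57$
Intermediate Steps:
$l = 192$ ($l = 2 \left(-8\right) \left(-12\right) = \left(-16\right) \left(-12\right) = 192$)
$\sqrt{l + a{\left(64,64 \right)}} = \sqrt{192 - 34} = \sqrt{158}$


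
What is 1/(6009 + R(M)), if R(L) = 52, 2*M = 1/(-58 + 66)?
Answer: 1/6061 ≈ 0.00016499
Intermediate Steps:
M = 1/16 (M = 1/(2*(-58 + 66)) = (½)/8 = (½)*(⅛) = 1/16 ≈ 0.062500)
1/(6009 + R(M)) = 1/(6009 + 52) = 1/6061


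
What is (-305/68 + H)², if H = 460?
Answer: 959450625/4624 ≈ 2.0749e+5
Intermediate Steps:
(-305/68 + H)² = (-305/68 + 460)² = (30975/68)² = 959450625/4624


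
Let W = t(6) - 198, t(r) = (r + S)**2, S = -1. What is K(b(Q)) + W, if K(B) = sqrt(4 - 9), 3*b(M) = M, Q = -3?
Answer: -173 + I*sqrt(5) ≈ -173.0 + 2.2361*I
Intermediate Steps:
b(M) = M/3
t(r) = (-1 + r)**2 (t(r) = (r - 1)**2 = (-1 + r)**2)
K(B) = I*sqrt(5) (K(B) = sqrt(-5) = I*sqrt(5))
W = -173 (W = (-1 + 6)**2 - 198 = 5**2 - 198 = 25 - 198 = -173)
K(b(Q)) + W = I*sqrt(5) - 173 = -173 + I*sqrt(5)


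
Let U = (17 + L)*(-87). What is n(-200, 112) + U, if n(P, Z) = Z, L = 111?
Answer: -11024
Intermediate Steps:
U = -11136 (U = (17 + 111)*(-87) = 128*(-87) = -11136)
n(-200, 112) + U = 112 - 11136 = -11024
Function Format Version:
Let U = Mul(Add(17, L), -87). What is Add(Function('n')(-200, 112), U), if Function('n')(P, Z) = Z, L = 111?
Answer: -11024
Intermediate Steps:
U = -11136 (U = Mul(Add(17, 111), -87) = Mul(128, -87) = -11136)
Add(Function('n')(-200, 112), U) = Add(112, -11136) = -11024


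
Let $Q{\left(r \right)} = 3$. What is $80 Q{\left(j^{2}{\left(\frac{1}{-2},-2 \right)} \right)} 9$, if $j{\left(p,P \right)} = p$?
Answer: $2160$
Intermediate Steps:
$80 Q{\left(j^{2}{\left(\frac{1}{-2},-2 \right)} \right)} 9 = 80 \cdot 3 \cdot 9 = 240 \cdot 9 = 2160$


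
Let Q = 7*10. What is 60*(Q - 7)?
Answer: 3780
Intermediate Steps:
Q = 70
60*(Q - 7) = 60*(70 - 7) = 60*63 = 3780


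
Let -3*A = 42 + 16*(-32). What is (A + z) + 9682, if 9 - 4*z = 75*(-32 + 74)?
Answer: 108641/12 ≈ 9053.4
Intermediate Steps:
A = 470/3 (A = -(42 + 16*(-32))/3 = -(42 - 512)/3 = -⅓*(-470) = 470/3 ≈ 156.67)
z = -3141/4 (z = 9/4 - 75*(-32 + 74)/4 = 9/4 - 75*42/4 = 9/4 - ¼*3150 = 9/4 - 1575/2 = -3141/4 ≈ -785.25)
(A + z) + 9682 = (470/3 - 3141/4) + 9682 = -7543/12 + 9682 = 108641/12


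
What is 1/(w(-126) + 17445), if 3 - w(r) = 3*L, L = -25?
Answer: 1/17523 ≈ 5.7068e-5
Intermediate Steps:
w(r) = 78 (w(r) = 3 - 3*(-25) = 3 - 1*(-75) = 3 + 75 = 78)
1/(w(-126) + 17445) = 1/(78 + 17445) = 1/17523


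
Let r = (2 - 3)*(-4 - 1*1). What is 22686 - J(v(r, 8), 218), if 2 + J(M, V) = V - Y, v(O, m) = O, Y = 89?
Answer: 22559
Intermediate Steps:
r = 5 (r = -(-4 - 1) = -1*(-5) = 5)
J(M, V) = -91 + V (J(M, V) = -2 + (V - 1*89) = -2 + (V - 89) = -2 + (-89 + V) = -91 + V)
22686 - J(v(r, 8), 218) = 22686 - (-91 + 218) = 22686 - 1*127 = 22686 - 127 = 22559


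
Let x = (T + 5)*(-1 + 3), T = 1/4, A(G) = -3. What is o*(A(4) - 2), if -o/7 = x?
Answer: 735/2 ≈ 367.50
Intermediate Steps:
T = ¼ ≈ 0.25000
x = 21/2 (x = (¼ + 5)*(-1 + 3) = (21/4)*2 = 21/2 ≈ 10.500)
o = -147/2 (o = -7*21/2 = -147/2 ≈ -73.500)
o*(A(4) - 2) = -147*(-3 - 2)/2 = -147/2*(-5) = 735/2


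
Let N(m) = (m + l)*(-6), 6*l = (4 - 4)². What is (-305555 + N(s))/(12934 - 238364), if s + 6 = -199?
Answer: 60865/45086 ≈ 1.3500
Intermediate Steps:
l = 0 (l = (4 - 4)²/6 = (⅙)*0² = (⅙)*0 = 0)
s = -205 (s = -6 - 199 = -205)
N(m) = -6*m (N(m) = (m + 0)*(-6) = m*(-6) = -6*m)
(-305555 + N(s))/(12934 - 238364) = (-305555 - 6*(-205))/(12934 - 238364) = (-305555 + 1230)/(-225430) = -304325*(-1/225430) = 60865/45086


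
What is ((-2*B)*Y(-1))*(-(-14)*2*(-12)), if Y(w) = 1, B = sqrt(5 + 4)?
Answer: 2016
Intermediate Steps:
B = 3 (B = sqrt(9) = 3)
((-2*B)*Y(-1))*(-(-14)*2*(-12)) = (-2*3*1)*(-(-14)*2*(-12)) = (-6*1)*(-7*(-4)*(-12)) = -168*(-12) = -6*(-336) = 2016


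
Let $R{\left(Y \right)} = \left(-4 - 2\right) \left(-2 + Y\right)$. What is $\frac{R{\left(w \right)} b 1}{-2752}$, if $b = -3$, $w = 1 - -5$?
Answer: $- \frac{9}{344} \approx -0.026163$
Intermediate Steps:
$w = 6$ ($w = 1 + 5 = 6$)
$R{\left(Y \right)} = 12 - 6 Y$ ($R{\left(Y \right)} = - 6 \left(-2 + Y\right) = 12 - 6 Y$)
$\frac{R{\left(w \right)} b 1}{-2752} = \frac{\left(12 - 36\right) \left(-3\right) 1}{-2752} = \left(12 - 36\right) \left(-3\right) 1 \left(- \frac{1}{2752}\right) = \left(-24\right) \left(-3\right) 1 \left(- \frac{1}{2752}\right) = 72 \cdot 1 \left(- \frac{1}{2752}\right) = 72 \left(- \frac{1}{2752}\right) = - \frac{9}{344}$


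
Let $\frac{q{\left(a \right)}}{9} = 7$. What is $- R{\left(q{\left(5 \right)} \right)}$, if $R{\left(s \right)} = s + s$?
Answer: $-126$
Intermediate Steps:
$q{\left(a \right)} = 63$ ($q{\left(a \right)} = 9 \cdot 7 = 63$)
$R{\left(s \right)} = 2 s$
$- R{\left(q{\left(5 \right)} \right)} = - 2 \cdot 63 = \left(-1\right) 126 = -126$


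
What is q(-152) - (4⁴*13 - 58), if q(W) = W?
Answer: -3422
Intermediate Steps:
q(-152) - (4⁴*13 - 58) = -152 - (4⁴*13 - 58) = -152 - (256*13 - 58) = -152 - (3328 - 58) = -152 - 1*3270 = -152 - 3270 = -3422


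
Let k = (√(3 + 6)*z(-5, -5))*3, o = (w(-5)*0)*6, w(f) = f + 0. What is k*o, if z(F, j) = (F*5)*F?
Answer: 0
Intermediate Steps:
z(F, j) = 5*F² (z(F, j) = (5*F)*F = 5*F²)
w(f) = f
o = 0 (o = -5*0*6 = 0*6 = 0)
k = 1125 (k = (√(3 + 6)*(5*(-5)²))*3 = (√9*(5*25))*3 = (3*125)*3 = 375*3 = 1125)
k*o = 1125*0 = 0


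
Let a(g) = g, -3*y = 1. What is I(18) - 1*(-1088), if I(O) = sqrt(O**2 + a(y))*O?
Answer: 1088 + 6*sqrt(2913) ≈ 1411.8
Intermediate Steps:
y = -1/3 (y = -1/3*1 = -1/3 ≈ -0.33333)
I(O) = O*sqrt(-1/3 + O**2) (I(O) = sqrt(O**2 - 1/3)*O = sqrt(-1/3 + O**2)*O = O*sqrt(-1/3 + O**2))
I(18) - 1*(-1088) = (1/3)*18*sqrt(-3 + 9*18**2) - 1*(-1088) = (1/3)*18*sqrt(-3 + 9*324) + 1088 = (1/3)*18*sqrt(-3 + 2916) + 1088 = (1/3)*18*sqrt(2913) + 1088 = 6*sqrt(2913) + 1088 = 1088 + 6*sqrt(2913)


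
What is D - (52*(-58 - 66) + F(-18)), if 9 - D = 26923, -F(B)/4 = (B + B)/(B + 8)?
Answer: -102258/5 ≈ -20452.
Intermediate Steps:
F(B) = -8*B/(8 + B) (F(B) = -4*(B + B)/(B + 8) = -4*2*B/(8 + B) = -8*B/(8 + B))
D = -26914 (D = 9 - 1*26923 = 9 - 26923 = -26914)
D - (52*(-58 - 66) + F(-18)) = -26914 - (52*(-58 - 66) - 8*(-18)/(8 - 18)) = -26914 - (52*(-124) - 8*(-18)/(-10)) = -26914 - (-6448 - 8*(-18)*(-⅒)) = -26914 - (-6448 - 72/5) = -26914 - 1*(-32312/5) = -26914 + 32312/5 = -102258/5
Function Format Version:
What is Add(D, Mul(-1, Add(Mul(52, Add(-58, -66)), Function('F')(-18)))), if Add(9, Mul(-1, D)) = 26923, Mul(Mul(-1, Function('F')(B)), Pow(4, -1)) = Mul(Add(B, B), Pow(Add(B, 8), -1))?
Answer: Rational(-102258, 5) ≈ -20452.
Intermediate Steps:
Function('F')(B) = Mul(-8, B, Pow(Add(8, B), -1)) (Function('F')(B) = Mul(-4, Mul(Add(B, B), Pow(Add(B, 8), -1))) = Mul(-4, Mul(Mul(2, B), Pow(Add(8, B), -1))) = Mul(-4, Mul(2, B, Pow(Add(8, B), -1))) = Mul(-8, B, Pow(Add(8, B), -1)))
D = -26914 (D = Add(9, Mul(-1, 26923)) = Add(9, -26923) = -26914)
Add(D, Mul(-1, Add(Mul(52, Add(-58, -66)), Function('F')(-18)))) = Add(-26914, Mul(-1, Add(Mul(52, Add(-58, -66)), Mul(-8, -18, Pow(Add(8, -18), -1))))) = Add(-26914, Mul(-1, Add(Mul(52, -124), Mul(-8, -18, Pow(-10, -1))))) = Add(-26914, Mul(-1, Add(-6448, Mul(-8, -18, Rational(-1, 10))))) = Add(-26914, Mul(-1, Add(-6448, Rational(-72, 5)))) = Add(-26914, Mul(-1, Rational(-32312, 5))) = Add(-26914, Rational(32312, 5)) = Rational(-102258, 5)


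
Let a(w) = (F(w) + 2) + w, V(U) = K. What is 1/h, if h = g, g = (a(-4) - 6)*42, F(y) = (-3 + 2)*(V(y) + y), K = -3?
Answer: -1/42 ≈ -0.023810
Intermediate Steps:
V(U) = -3
F(y) = 3 - y (F(y) = (-3 + 2)*(-3 + y) = -(-3 + y) = 3 - y)
a(w) = 5 (a(w) = ((3 - w) + 2) + w = (5 - w) + w = 5)
g = -42 (g = (5 - 6)*42 = -1*42 = -42)
h = -42
1/h = 1/(-42) = -1/42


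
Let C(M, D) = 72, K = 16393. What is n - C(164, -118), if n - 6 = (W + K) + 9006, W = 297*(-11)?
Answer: 22066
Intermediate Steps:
W = -3267
n = 22138 (n = 6 + ((-3267 + 16393) + 9006) = 6 + (13126 + 9006) = 6 + 22132 = 22138)
n - C(164, -118) = 22138 - 1*72 = 22138 - 72 = 22066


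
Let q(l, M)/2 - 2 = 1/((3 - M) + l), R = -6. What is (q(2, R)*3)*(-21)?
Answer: -2898/11 ≈ -263.45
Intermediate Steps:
q(l, M) = 4 + 2/(3 + l - M) (q(l, M) = 4 + 2/((3 - M) + l) = 4 + 2/(3 + l - M))
(q(2, R)*3)*(-21) = ((2*(7 - 2*(-6) + 2*2)/(3 + 2 - 1*(-6)))*3)*(-21) = ((2*(7 + 12 + 4)/(3 + 2 + 6))*3)*(-21) = ((2*23/11)*3)*(-21) = ((2*(1/11)*23)*3)*(-21) = ((46/11)*3)*(-21) = (138/11)*(-21) = -2898/11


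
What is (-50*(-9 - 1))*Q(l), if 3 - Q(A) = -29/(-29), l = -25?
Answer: 1000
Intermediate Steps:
Q(A) = 2 (Q(A) = 3 - (-29)/(-29) = 3 - (-29)*(-1)/29 = 3 - 1*1 = 3 - 1 = 2)
(-50*(-9 - 1))*Q(l) = -50*(-9 - 1)*2 = -50*(-10)*2 = 500*2 = 1000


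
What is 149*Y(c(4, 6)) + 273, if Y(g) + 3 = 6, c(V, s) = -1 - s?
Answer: 720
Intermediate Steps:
Y(g) = 3 (Y(g) = -3 + 6 = 3)
149*Y(c(4, 6)) + 273 = 149*3 + 273 = 447 + 273 = 720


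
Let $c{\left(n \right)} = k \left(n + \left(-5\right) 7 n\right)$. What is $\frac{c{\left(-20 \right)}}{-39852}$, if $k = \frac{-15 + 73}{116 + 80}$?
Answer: $- \frac{2465}{488187} \approx -0.0050493$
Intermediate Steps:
$k = \frac{29}{98}$ ($k = \frac{58}{196} = 58 \cdot \frac{1}{196} = \frac{29}{98} \approx 0.29592$)
$c{\left(n \right)} = - \frac{493 n}{49}$ ($c{\left(n \right)} = \frac{29 \left(n + \left(-5\right) 7 n\right)}{98} = \frac{29 \left(n - 35 n\right)}{98} = \frac{29 \left(- 34 n\right)}{98} = - \frac{493 n}{49}$)
$\frac{c{\left(-20 \right)}}{-39852} = \frac{\left(- \frac{493}{49}\right) \left(-20\right)}{-39852} = \frac{9860}{49} \left(- \frac{1}{39852}\right) = - \frac{2465}{488187}$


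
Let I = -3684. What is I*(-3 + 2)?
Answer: 3684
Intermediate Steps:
I*(-3 + 2) = -3684*(-3 + 2) = -3684*(-1) = 3684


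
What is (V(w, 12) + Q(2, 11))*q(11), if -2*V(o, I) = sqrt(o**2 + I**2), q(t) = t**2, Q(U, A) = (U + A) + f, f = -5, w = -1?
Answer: 968 - 121*sqrt(145)/2 ≈ 239.48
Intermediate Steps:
Q(U, A) = -5 + A + U (Q(U, A) = (U + A) - 5 = (A + U) - 5 = -5 + A + U)
V(o, I) = -sqrt(I**2 + o**2)/2 (V(o, I) = -sqrt(o**2 + I**2)/2 = -sqrt(I**2 + o**2)/2)
(V(w, 12) + Q(2, 11))*q(11) = (-sqrt(12**2 + (-1)**2)/2 + (-5 + 11 + 2))*11**2 = (-sqrt(144 + 1)/2 + 8)*121 = (-sqrt(145)/2 + 8)*121 = (8 - sqrt(145)/2)*121 = 968 - 121*sqrt(145)/2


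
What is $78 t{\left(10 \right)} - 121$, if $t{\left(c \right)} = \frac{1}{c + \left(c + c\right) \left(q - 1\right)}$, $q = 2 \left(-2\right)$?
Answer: $- \frac{1828}{15} \approx -121.87$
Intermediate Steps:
$q = -4$
$t{\left(c \right)} = - \frac{1}{9 c}$ ($t{\left(c \right)} = \frac{1}{c + \left(c + c\right) \left(-4 - 1\right)} = \frac{1}{c + 2 c \left(-5\right)} = \frac{1}{c - 10 c} = \frac{1}{\left(-9\right) c} = - \frac{1}{9 c}$)
$78 t{\left(10 \right)} - 121 = 78 \left(- \frac{1}{9 \cdot 10}\right) - 121 = 78 \left(\left(- \frac{1}{9}\right) \frac{1}{10}\right) - 121 = 78 \left(- \frac{1}{90}\right) - 121 = - \frac{13}{15} - 121 = - \frac{1828}{15}$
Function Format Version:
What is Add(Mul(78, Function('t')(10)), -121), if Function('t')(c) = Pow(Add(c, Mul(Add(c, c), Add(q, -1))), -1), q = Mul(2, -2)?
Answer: Rational(-1828, 15) ≈ -121.87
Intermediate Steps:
q = -4
Function('t')(c) = Mul(Rational(-1, 9), Pow(c, -1)) (Function('t')(c) = Pow(Add(c, Mul(Add(c, c), Add(-4, -1))), -1) = Pow(Add(c, Mul(Mul(2, c), -5)), -1) = Pow(Add(c, Mul(-10, c)), -1) = Pow(Mul(-9, c), -1) = Mul(Rational(-1, 9), Pow(c, -1)))
Add(Mul(78, Function('t')(10)), -121) = Add(Mul(78, Mul(Rational(-1, 9), Pow(10, -1))), -121) = Add(Mul(78, Mul(Rational(-1, 9), Rational(1, 10))), -121) = Add(Mul(78, Rational(-1, 90)), -121) = Add(Rational(-13, 15), -121) = Rational(-1828, 15)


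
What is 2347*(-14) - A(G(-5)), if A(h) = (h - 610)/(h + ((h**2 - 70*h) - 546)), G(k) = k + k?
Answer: -2004183/61 ≈ -32855.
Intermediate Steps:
G(k) = 2*k
A(h) = (-610 + h)/(-546 + h**2 - 69*h) (A(h) = (-610 + h)/(h + (-546 + h**2 - 70*h)) = (-610 + h)/(-546 + h**2 - 69*h))
2347*(-14) - A(G(-5)) = 2347*(-14) - (610 - 2*(-5))/(546 - (2*(-5))**2 + 69*(2*(-5))) = -32858 - (610 - 1*(-10))/(546 - 1*(-10)**2 + 69*(-10)) = -32858 - (610 + 10)/(546 - 1*100 - 690) = -32858 - 620/(546 - 100 - 690) = -32858 - 620/(-244) = -32858 - (-1)*620/244 = -32858 - 1*(-155/61) = -32858 + 155/61 = -2004183/61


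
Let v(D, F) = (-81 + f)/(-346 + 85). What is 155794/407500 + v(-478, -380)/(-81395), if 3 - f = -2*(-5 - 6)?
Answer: 330966178643/865696871250 ≈ 0.38231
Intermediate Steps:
f = -19 (f = 3 - (-2)*(-5 - 6) = 3 - (-2)*(-11) = 3 - 1*22 = 3 - 22 = -19)
v(D, F) = 100/261 (v(D, F) = (-81 - 19)/(-346 + 85) = -100/(-261) = -100*(-1/261) = 100/261)
155794/407500 + v(-478, -380)/(-81395) = 155794/407500 + (100/261)/(-81395) = 155794*(1/407500) + (100/261)*(-1/81395) = 77897/203750 - 20/4248819 = 330966178643/865696871250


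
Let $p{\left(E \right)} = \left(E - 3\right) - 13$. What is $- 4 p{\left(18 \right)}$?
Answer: $-8$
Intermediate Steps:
$p{\left(E \right)} = -16 + E$ ($p{\left(E \right)} = \left(-3 + E\right) - 13 = -16 + E$)
$- 4 p{\left(18 \right)} = - 4 \left(-16 + 18\right) = \left(-4\right) 2 = -8$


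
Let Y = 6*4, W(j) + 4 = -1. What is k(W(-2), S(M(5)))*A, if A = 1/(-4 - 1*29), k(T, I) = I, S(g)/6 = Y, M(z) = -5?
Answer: -48/11 ≈ -4.3636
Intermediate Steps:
W(j) = -5 (W(j) = -4 - 1 = -5)
Y = 24
S(g) = 144 (S(g) = 6*24 = 144)
A = -1/33 (A = 1/(-4 - 29) = 1/(-33) = -1/33 ≈ -0.030303)
k(W(-2), S(M(5)))*A = 144*(-1/33) = -48/11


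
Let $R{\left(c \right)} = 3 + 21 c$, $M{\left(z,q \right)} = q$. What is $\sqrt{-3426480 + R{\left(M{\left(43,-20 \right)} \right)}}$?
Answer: $i \sqrt{3426897} \approx 1851.2 i$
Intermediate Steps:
$\sqrt{-3426480 + R{\left(M{\left(43,-20 \right)} \right)}} = \sqrt{-3426480 + \left(3 + 21 \left(-20\right)\right)} = \sqrt{-3426480 + \left(3 - 420\right)} = \sqrt{-3426480 - 417} = \sqrt{-3426897} = i \sqrt{3426897}$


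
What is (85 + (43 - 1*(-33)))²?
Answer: 25921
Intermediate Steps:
(85 + (43 - 1*(-33)))² = (85 + (43 + 33))² = (85 + 76)² = 161² = 25921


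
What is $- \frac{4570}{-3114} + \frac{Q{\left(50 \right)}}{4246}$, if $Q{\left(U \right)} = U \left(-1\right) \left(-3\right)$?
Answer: $\frac{4967830}{3305511} \approx 1.5029$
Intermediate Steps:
$Q{\left(U \right)} = 3 U$ ($Q{\left(U \right)} = - U \left(-3\right) = 3 U$)
$- \frac{4570}{-3114} + \frac{Q{\left(50 \right)}}{4246} = - \frac{4570}{-3114} + \frac{3 \cdot 50}{4246} = \left(-4570\right) \left(- \frac{1}{3114}\right) + 150 \cdot \frac{1}{4246} = \frac{2285}{1557} + \frac{75}{2123} = \frac{4967830}{3305511}$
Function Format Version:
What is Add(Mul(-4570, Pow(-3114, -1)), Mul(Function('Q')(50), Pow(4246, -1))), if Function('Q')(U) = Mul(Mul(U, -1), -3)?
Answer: Rational(4967830, 3305511) ≈ 1.5029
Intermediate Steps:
Function('Q')(U) = Mul(3, U) (Function('Q')(U) = Mul(Mul(-1, U), -3) = Mul(3, U))
Add(Mul(-4570, Pow(-3114, -1)), Mul(Function('Q')(50), Pow(4246, -1))) = Add(Mul(-4570, Pow(-3114, -1)), Mul(Mul(3, 50), Pow(4246, -1))) = Add(Mul(-4570, Rational(-1, 3114)), Mul(150, Rational(1, 4246))) = Add(Rational(2285, 1557), Rational(75, 2123)) = Rational(4967830, 3305511)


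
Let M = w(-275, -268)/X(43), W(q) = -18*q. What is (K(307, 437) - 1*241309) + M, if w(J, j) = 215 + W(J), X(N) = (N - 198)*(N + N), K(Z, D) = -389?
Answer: -644367901/2666 ≈ -2.4170e+5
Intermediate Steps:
X(N) = 2*N*(-198 + N) (X(N) = (-198 + N)*(2*N) = 2*N*(-198 + N))
w(J, j) = 215 - 18*J
M = -1033/2666 (M = (215 - 18*(-275))/((2*43*(-198 + 43))) = (215 + 4950)/((2*43*(-155))) = 5165/(-13330) = 5165*(-1/13330) = -1033/2666 ≈ -0.38747)
(K(307, 437) - 1*241309) + M = (-389 - 1*241309) - 1033/2666 = (-389 - 241309) - 1033/2666 = -241698 - 1033/2666 = -644367901/2666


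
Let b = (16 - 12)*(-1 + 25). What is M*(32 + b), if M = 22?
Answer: 2816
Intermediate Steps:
b = 96 (b = 4*24 = 96)
M*(32 + b) = 22*(32 + 96) = 22*128 = 2816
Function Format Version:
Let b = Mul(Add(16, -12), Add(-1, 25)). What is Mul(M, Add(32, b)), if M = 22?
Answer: 2816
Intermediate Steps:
b = 96 (b = Mul(4, 24) = 96)
Mul(M, Add(32, b)) = Mul(22, Add(32, 96)) = Mul(22, 128) = 2816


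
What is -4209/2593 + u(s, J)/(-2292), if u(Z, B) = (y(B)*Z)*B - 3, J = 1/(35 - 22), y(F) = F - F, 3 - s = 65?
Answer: -3213083/1981052 ≈ -1.6219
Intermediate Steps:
s = -62 (s = 3 - 1*65 = 3 - 65 = -62)
y(F) = 0
J = 1/13 ≈ 0.076923
u(Z, B) = -3 (u(Z, B) = (0*Z)*B - 3 = 0*B - 3 = 0 - 3 = -3)
-4209/2593 + u(s, J)/(-2292) = -4209/2593 - 3/(-2292) = -4209*1/2593 - 3*(-1/2292) = -4209/2593 + 1/764 = -3213083/1981052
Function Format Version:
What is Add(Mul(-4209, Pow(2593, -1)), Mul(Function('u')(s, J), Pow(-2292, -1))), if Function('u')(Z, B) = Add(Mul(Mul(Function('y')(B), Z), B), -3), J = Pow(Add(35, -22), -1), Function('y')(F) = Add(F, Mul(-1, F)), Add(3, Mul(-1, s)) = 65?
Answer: Rational(-3213083, 1981052) ≈ -1.6219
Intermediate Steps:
s = -62 (s = Add(3, Mul(-1, 65)) = Add(3, -65) = -62)
Function('y')(F) = 0
J = Rational(1, 13) (J = Pow(13, -1) = Rational(1, 13) ≈ 0.076923)
Function('u')(Z, B) = -3 (Function('u')(Z, B) = Add(Mul(Mul(0, Z), B), -3) = Add(Mul(0, B), -3) = Add(0, -3) = -3)
Add(Mul(-4209, Pow(2593, -1)), Mul(Function('u')(s, J), Pow(-2292, -1))) = Add(Mul(-4209, Pow(2593, -1)), Mul(-3, Pow(-2292, -1))) = Add(Mul(-4209, Rational(1, 2593)), Mul(-3, Rational(-1, 2292))) = Add(Rational(-4209, 2593), Rational(1, 764)) = Rational(-3213083, 1981052)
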